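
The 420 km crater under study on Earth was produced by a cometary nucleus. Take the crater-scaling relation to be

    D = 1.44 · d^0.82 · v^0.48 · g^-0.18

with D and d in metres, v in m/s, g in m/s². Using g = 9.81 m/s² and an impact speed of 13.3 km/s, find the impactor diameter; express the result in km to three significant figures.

d ≈ 29.4 km

Rearranging for d: d = [D / (1.44 · 13300^0.48 · 9.81^-0.18)]^(1/0.82).
D = 420000 m.
13300^0.48 = 95.38
9.81^-0.18 = 0.6630
Denominator = 1.44 × 95.38 × 0.6630 = 91.06
D / 91.06 = 420000 / 91.06 = 4612
d = 4612^(1/0.82) = 4612^1.2195 = 29384 m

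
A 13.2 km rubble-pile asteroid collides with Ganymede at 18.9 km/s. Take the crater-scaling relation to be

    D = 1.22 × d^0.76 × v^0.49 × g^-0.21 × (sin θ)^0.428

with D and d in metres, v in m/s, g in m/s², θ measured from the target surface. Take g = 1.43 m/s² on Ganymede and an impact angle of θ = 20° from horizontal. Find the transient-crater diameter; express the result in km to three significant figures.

D ≈ 121 km

In SI units: d = 13200 m, v = 18900 m/s.
d^0.76 = 13200^0.76 = 1354
v^0.49 = 18900^0.49 = 124.6
g^-0.21 = 1.43^-0.21 = 0.9276
(sin 20°)^0.428 = 0.3420^0.428 = 0.6318
D = 1.22 × 1354 × 124.6 × 0.9276 × 0.6318 = 1.206 × 10^5 m
   = 120.6 km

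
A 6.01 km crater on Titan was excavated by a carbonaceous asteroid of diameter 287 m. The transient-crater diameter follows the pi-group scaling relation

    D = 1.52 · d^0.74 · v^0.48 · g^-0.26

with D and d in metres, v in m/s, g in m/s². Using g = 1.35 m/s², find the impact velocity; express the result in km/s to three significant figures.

v ≈ 5.96 km/s

Rearranging for v: v = [D / (1.52 · 287^0.74 · 1.35^-0.26)]^(1/0.48).
D = 6010 m.
287^0.74 = 65.89
1.35^-0.26 = 0.9249
Denominator = 1.52 × 65.89 × 0.9249 = 92.63
D / 92.63 = 6010 / 92.63 = 64.88
v = 64.88^(1/0.48) = 64.88^2.0833 = 5959 m/s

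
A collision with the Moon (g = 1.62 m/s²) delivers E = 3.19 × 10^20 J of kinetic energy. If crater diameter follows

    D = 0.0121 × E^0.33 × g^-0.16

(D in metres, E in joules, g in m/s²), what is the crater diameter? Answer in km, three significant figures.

E^0.33 = (3.19 × 10^20)^0.33 = 5.838 × 10^6
g^-0.16 = 1.62^-0.16 = 0.9257
D = 0.0121 × 5.838 × 10^6 × 0.9257 = 65391 m
   = 65.39 km

D ≈ 65.4 km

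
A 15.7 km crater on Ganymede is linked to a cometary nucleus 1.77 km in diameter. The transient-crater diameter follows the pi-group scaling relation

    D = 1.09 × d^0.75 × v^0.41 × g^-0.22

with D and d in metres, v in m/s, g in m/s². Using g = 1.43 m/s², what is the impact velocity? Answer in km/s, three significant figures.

v ≈ 19.3 km/s

Rearranging for v: v = [D / (1.09 · 1770^0.75 · 1.43^-0.22)]^(1/0.41).
D = 15700 m.
1770^0.75 = 272.9
1.43^-0.22 = 0.9243
Denominator = 1.09 × 272.9 × 0.9243 = 274.9
D / 274.9 = 15700 / 274.9 = 57.11
v = 57.11^(1/0.41) = 57.11^2.439 = 19258 m/s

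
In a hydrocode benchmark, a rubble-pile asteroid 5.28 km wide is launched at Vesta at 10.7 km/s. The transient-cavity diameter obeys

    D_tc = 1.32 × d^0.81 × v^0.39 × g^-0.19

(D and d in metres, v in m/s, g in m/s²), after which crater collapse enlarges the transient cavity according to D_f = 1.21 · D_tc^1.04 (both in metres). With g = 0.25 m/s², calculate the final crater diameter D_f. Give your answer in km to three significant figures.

In SI: d = 5280 m, v = 10700 m/s.
d^0.81 = 5280^0.81 = 1036
v^0.39 = 10700^0.39 = 37.28
g^-0.19 = 0.25^-0.19 = 1.301
D_tc = 1.32 × 1036 × 37.28 × 1.301 = 66330 m
D_f = 1.21 × (66330)^1.04 = 1.251 × 10^5 m
     = 125.1 km

D_f ≈ 125 km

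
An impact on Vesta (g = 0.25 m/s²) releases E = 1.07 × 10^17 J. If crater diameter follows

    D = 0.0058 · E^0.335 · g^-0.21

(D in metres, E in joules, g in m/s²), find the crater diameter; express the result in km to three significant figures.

D ≈ 3.93 km

E^0.335 = (1.07 × 10^17)^0.335 = 5.068 × 10^5
g^-0.21 = 0.25^-0.21 = 1.338
D = 0.0058 × 5.068 × 10^5 × 1.338 = 3933 m
   = 3.933 km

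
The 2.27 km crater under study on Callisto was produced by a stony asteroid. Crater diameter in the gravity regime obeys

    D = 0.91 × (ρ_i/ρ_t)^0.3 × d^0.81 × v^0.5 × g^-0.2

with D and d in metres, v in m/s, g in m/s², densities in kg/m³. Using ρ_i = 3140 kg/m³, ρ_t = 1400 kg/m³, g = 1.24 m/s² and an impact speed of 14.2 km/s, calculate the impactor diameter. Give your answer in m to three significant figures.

d ≈ 33.4 m

Rearranging for d: d = [D / (0.91 · (3140/1400)^0.3 · 14200^0.5 · 1.24^-0.2)]^(1/0.81).
D = 2270 m.
(3140/1400)^0.3 = 1.274
14200^0.5 = 119.2
1.24^-0.2 = 0.9579
Denominator = 0.91 × 1.274 × 119.2 × 0.9579 = 132.4
D / 132.4 = 2270 / 132.4 = 17.15
d = 17.15^(1/0.81) = 17.15^1.2346 = 33.41 m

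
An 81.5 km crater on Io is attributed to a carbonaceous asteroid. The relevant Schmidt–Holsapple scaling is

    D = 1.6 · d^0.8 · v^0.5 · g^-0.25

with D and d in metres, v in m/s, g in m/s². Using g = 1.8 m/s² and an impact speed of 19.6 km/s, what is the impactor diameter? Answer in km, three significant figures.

Rearranging for d: d = [D / (1.6 · 19600^0.5 · 1.8^-0.25)]^(1/0.8).
D = 81500 m.
19600^0.5 = 140.0
1.8^-0.25 = 0.8633
Denominator = 1.6 × 140.0 × 0.8633 = 193.4
D / 193.4 = 81500 / 193.4 = 421.4
d = 421.4^(1/0.8) = 421.4^1.25 = 1909 m

d ≈ 1.91 km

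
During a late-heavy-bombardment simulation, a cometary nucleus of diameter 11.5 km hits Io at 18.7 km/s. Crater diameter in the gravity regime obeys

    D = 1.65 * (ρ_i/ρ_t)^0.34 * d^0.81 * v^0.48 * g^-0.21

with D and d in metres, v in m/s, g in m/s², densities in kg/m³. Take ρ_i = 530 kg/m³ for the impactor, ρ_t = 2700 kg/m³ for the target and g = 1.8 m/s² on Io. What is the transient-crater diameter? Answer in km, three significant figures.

D ≈ 183 km

In SI units: d = 11500 m, v = 18700 m/s.
(ρ_i/ρ_t)^0.34 = (530/2700)^0.34 = 0.5749
d^0.81 = 11500^0.81 = 1946
v^0.48 = 18700^0.48 = 112.3
g^-0.21 = 1.8^-0.21 = 0.8839
D = 1.65 × 0.5749 × 1946 × 112.3 × 0.8839 = 1.832 × 10^5 m
   = 183.2 km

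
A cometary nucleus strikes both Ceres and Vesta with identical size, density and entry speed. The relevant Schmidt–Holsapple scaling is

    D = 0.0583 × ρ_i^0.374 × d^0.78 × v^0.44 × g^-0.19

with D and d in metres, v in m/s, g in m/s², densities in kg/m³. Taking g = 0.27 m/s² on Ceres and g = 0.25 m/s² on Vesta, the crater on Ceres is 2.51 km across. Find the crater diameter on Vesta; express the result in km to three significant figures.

All impactor-dependent factors cancel in the ratio, leaving D_Vesta/D_Ceres = (g_Vesta/g_Ceres)^-0.19.
(0.25/0.27)^-0.19 = 0.9259^-0.19 = 1.015
D_Vesta = 1.015 × 2.51 km = 2.55 km

D ≈ 2.55 km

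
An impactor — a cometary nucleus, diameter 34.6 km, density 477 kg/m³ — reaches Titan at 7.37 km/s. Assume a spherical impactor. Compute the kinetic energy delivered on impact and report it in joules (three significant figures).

d = 34600 m; v = 7370 m/s.
Mass m = (π/6) ρ d³ = (π/6) × 477 × (34600)³ = 1.035 × 10^16 kg
E = ½ m v² = 0.5 × 1.035 × 10^16 × (7370)² = 2.811 × 10^23 J

E ≈ 2.81 × 10^23 J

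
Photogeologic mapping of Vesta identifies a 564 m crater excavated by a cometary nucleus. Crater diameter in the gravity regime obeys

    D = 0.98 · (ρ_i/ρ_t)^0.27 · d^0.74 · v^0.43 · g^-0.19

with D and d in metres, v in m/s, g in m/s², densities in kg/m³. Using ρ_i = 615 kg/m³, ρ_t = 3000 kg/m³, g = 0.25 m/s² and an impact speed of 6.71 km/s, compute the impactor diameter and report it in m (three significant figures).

Rearranging for d: d = [D / (0.98 · (615/3000)^0.27 · 6710^0.43 · 0.25^-0.19)]^(1/0.74).
(615/3000)^0.27 = 0.6519
6710^0.43 = 44.21
0.25^-0.19 = 1.301
Denominator = 0.98 × 0.6519 × 44.21 × 1.301 = 36.75
D / 36.75 = 564 / 36.75 = 15.35
d = 15.35^(1/0.74) = 15.35^1.3514 = 40.08 m

d ≈ 40.1 m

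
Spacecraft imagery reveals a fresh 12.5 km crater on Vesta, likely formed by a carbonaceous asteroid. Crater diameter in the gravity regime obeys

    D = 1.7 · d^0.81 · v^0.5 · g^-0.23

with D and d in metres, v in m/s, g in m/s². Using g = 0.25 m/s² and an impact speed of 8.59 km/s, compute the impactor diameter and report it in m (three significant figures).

Rearranging for d: d = [D / (1.7 · 8590^0.5 · 0.25^-0.23)]^(1/0.81).
D = 12500 m.
8590^0.5 = 92.68
0.25^-0.23 = 1.376
Denominator = 1.7 × 92.68 × 1.376 = 216.8
D / 216.8 = 12500 / 216.8 = 57.66
d = 57.66^(1/0.81) = 57.66^1.2346 = 149.3 m

d ≈ 149 m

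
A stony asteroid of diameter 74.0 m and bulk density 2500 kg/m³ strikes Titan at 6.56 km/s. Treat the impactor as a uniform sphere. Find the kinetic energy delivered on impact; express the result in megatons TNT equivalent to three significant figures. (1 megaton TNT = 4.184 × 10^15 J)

E ≈ 2.73 Mt TNT

v = 6560 m/s.
Mass m = (π/6) ρ d³ = (π/6) × 2500 × (74)³ = 5.304 × 10^8 kg
E = ½ m v² = 0.5 × 5.304 × 10^8 × (6560)² = 1.141 × 10^16 J
   = 1.141 × 10^16 / 4.184×10^15 = 2.727 Mt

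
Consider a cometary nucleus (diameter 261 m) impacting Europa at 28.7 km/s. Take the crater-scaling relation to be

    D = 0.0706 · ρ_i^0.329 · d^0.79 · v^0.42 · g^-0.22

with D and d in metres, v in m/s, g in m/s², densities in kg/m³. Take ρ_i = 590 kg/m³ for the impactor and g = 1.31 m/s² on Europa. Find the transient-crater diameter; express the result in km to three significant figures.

D ≈ 3.28 km

In SI units: v = 28700 m/s.
ρ_i^0.329 = 590^0.329 = 8.158
d^0.79 = 261^0.79 = 81.12
v^0.42 = 28700^0.42 = 74.53
g^-0.22 = 1.31^-0.22 = 0.9423
D = 0.0706 × 8.158 × 81.12 × 74.53 × 0.9423 = 3281 m
   = 3.281 km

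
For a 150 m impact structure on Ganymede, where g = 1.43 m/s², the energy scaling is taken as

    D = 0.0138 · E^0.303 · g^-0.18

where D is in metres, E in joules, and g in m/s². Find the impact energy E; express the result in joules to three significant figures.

Rearranging: E = [D / (0.0138 · g^-0.18)]^(1/0.303).
g^-0.18 = 1.43^-0.18 = 0.9376
D / (0.0138 × 0.9376) = 150 / (0.01294) = 1.159 × 10^4
E = (1.159 × 10^4)^3.3003 = 2.586 × 10^13 J

E ≈ 2.59 × 10^13 J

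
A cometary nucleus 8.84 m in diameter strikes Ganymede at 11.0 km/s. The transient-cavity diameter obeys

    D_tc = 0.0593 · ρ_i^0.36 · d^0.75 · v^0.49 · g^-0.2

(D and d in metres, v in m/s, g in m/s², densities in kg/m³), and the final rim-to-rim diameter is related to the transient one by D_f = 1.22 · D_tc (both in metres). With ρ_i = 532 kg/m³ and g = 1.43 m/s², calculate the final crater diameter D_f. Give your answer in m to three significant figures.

v = 11000 m/s.
ρ_i^0.36 = 532^0.36 = 9.579
d^0.75 = 8.84^0.75 = 5.127
v^0.49 = 11000^0.49 = 95.56
g^-0.2 = 1.43^-0.2 = 0.9310
D_tc = 0.0593 × 9.579 × 5.127 × 95.56 × 0.9310 = 259.1 m
D_f = 1.22 × 259.1 = 316.1 m

D_f ≈ 316 m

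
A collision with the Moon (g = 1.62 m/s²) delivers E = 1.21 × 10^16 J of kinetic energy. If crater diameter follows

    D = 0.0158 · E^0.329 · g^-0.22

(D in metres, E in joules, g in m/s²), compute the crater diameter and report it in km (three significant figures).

D ≈ 2.78 km

E^0.329 = (1.21 × 10^16)^0.329 = 1.955 × 10^5
g^-0.22 = 1.62^-0.22 = 0.8993
D = 0.0158 × 1.955 × 10^5 × 0.8993 = 2778 m
   = 2.778 km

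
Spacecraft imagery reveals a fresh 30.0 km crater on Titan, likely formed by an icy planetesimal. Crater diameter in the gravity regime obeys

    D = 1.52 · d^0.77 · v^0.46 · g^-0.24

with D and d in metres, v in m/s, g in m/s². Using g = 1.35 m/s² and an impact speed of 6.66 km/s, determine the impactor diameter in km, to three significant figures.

Rearranging for d: d = [D / (1.52 · 6660^0.46 · 1.35^-0.24)]^(1/0.77).
D = 30000 m.
6660^0.46 = 57.38
1.35^-0.24 = 0.9305
Denominator = 1.52 × 57.38 × 0.9305 = 81.16
D / 81.16 = 30000 / 81.16 = 369.6
d = 369.6^(1/0.77) = 369.6^1.2987 = 2161 m

d ≈ 2.16 km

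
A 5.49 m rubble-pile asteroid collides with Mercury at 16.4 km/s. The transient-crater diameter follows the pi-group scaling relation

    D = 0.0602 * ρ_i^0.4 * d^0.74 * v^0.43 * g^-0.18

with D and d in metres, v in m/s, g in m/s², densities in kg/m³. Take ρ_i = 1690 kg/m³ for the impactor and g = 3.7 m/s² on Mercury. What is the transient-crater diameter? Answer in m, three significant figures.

In SI units: v = 16400 m/s.
ρ_i^0.4 = 1690^0.4 = 19.55
d^0.74 = 5.49^0.74 = 3.526
v^0.43 = 16400^0.43 = 64.92
g^-0.18 = 3.7^-0.18 = 0.7902
D = 0.0602 × 19.55 × 3.526 × 64.92 × 0.7902 = 212.9 m

D ≈ 213 m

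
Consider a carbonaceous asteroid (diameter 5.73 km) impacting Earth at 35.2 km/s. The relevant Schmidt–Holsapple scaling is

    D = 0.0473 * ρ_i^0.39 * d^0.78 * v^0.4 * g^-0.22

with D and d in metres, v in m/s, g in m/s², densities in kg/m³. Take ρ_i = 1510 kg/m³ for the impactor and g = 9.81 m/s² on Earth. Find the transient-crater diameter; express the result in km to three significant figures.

D ≈ 28.0 km

In SI units: d = 5730 m, v = 35200 m/s.
ρ_i^0.39 = 1510^0.39 = 17.37
d^0.78 = 5730^0.78 = 853.8
v^0.4 = 35200^0.4 = 65.86
g^-0.22 = 9.81^-0.22 = 0.6051
D = 0.0473 × 17.37 × 853.8 × 65.86 × 0.6051 = 27955 m
   = 27.96 km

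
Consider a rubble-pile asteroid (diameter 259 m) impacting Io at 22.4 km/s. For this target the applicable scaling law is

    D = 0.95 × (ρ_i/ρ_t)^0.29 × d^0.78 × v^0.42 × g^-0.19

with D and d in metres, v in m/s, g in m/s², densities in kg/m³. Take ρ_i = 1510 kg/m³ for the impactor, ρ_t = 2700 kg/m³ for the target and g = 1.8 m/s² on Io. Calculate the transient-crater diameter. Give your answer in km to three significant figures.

D ≈ 3.68 km

In SI units: v = 22400 m/s.
(ρ_i/ρ_t)^0.29 = (1510/2700)^0.29 = 0.8449
d^0.78 = 259^0.78 = 76.27
v^0.42 = 22400^0.42 = 67.16
g^-0.19 = 1.8^-0.19 = 0.8943
D = 0.95 × 0.8449 × 76.27 × 67.16 × 0.8943 = 3677 m
   = 3.677 km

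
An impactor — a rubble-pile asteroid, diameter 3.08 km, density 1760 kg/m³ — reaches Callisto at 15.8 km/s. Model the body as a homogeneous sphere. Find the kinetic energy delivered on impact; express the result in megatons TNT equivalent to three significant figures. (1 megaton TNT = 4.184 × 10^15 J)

d = 3080 m; v = 15800 m/s.
Mass m = (π/6) ρ d³ = (π/6) × 1760 × (3080)³ = 2.693 × 10^13 kg
E = ½ m v² = 0.5 × 2.693 × 10^13 × (15800)² = 3.361 × 10^21 J
   = 3.361 × 10^21 / 4.184×10^15 = 8.033 × 10^5 Mt

E ≈ 8.03 × 10^5 Mt TNT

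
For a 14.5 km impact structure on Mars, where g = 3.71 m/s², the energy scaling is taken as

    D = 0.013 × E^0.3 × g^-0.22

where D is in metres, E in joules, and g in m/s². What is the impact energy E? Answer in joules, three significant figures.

Rearranging: E = [D / (0.013 · g^-0.22)]^(1/0.3).
D = 14500 m.
g^-0.22 = 3.71^-0.22 = 0.7494
D / (0.013 × 0.7494) = 14500 / (9.742 × 10^-3) = 1.488 × 10^6
E = (1.488 × 10^6)^3.3333 = 3.760 × 10^20 J

E ≈ 3.76 × 10^20 J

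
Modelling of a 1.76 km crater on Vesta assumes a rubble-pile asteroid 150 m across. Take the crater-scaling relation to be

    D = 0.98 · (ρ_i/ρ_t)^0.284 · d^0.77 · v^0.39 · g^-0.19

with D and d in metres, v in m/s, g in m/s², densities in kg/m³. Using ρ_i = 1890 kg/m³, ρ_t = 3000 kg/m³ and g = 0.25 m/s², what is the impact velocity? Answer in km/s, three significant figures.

Rearranging for v: v = [D / (0.98 · (1890/3000)^0.284 · 150^0.77 · 0.25^-0.19)]^(1/0.39).
D = 1760 m.
(1890/3000)^0.284 = 0.8770
150^0.77 = 47.38
0.25^-0.19 = 1.301
Denominator = 0.98 × 0.8770 × 47.38 × 1.301 = 52.98
D / 52.98 = 1760 / 52.98 = 33.22
v = 33.22^(1/0.39) = 33.22^2.5641 = 7962 m/s

v ≈ 7.96 km/s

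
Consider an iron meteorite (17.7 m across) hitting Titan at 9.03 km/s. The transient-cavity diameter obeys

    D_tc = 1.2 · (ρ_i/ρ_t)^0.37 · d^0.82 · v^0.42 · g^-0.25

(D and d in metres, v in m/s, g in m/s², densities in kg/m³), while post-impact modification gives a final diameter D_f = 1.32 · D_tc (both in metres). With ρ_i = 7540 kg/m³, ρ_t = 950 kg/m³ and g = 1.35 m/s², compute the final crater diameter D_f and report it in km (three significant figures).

v = 9030 m/s.
(ρ_i/ρ_t)^0.37 = (7540/950)^0.37 = 2.152
d^0.82 = 17.7^0.82 = 10.55
v^0.42 = 9030^0.42 = 45.86
g^-0.25 = 1.35^-0.25 = 0.9277
D_tc = 1.2 × 2.152 × 10.55 × 45.86 × 0.9277 = 1159 m
D_f = 1.32 × 1159 = 1530 m
     = 1.530 km

D_f ≈ 1.53 km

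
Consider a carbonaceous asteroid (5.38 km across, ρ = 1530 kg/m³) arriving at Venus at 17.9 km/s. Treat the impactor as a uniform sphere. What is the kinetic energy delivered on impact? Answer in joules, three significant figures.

d = 5380 m; v = 17900 m/s.
Mass m = (π/6) ρ d³ = (π/6) × 1530 × (5380)³ = 1.247 × 10^14 kg
E = ½ m v² = 0.5 × 1.247 × 10^14 × (17900)² = 1.998 × 10^22 J

E ≈ 2.00 × 10^22 J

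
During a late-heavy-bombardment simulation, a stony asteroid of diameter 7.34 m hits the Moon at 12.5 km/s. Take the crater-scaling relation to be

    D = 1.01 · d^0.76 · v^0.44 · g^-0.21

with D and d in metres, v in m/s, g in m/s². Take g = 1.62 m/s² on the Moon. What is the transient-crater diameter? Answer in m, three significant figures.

In SI units: v = 12500 m/s.
d^0.76 = 7.34^0.76 = 4.549
v^0.44 = 12500^0.44 = 63.48
g^-0.21 = 1.62^-0.21 = 0.9037
D = 1.01 × 4.549 × 63.48 × 0.9037 = 263.6 m

D ≈ 264 m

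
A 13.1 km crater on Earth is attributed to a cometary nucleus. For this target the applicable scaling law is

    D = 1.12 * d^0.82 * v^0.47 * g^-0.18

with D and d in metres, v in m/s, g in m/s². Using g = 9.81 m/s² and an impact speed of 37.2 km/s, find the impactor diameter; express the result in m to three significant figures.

d ≈ 362 m

Rearranging for d: d = [D / (1.12 · 37200^0.47 · 9.81^-0.18)]^(1/0.82).
D = 13100 m.
37200^0.47 = 140.7
9.81^-0.18 = 0.6630
Denominator = 1.12 × 140.7 × 0.6630 = 104.5
D / 104.5 = 13100 / 104.5 = 125.4
d = 125.4^(1/0.82) = 125.4^1.2195 = 362.1 m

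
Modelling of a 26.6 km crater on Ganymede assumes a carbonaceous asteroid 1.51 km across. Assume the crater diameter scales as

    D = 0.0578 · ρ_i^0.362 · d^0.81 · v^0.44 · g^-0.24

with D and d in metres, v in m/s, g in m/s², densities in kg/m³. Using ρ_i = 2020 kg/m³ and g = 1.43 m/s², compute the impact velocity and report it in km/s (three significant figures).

Rearranging for v: v = [D / (0.0578 · 2020^0.362 · 1510^0.81 · 1.43^-0.24)]^(1/0.44).
D = 26600 m.
2020^0.362 = 15.72
1510^0.81 = 375.8
1.43^-0.24 = 0.9177
Denominator = 0.0578 × 15.72 × 375.8 × 0.9177 = 313.4
D / 313.4 = 26600 / 313.4 = 84.88
v = 84.88^(1/0.44) = 84.88^2.2727 = 24188 m/s

v ≈ 24.2 km/s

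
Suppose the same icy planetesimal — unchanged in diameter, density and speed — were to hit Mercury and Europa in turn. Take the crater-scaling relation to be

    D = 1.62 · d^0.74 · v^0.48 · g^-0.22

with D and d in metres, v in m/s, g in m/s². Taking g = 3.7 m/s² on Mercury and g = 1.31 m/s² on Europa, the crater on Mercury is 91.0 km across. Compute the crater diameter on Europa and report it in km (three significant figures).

D ≈ 114 km

All impactor-dependent factors cancel in the ratio, leaving D_Europa/D_Mercury = (g_Europa/g_Mercury)^-0.22.
(1.31/3.7)^-0.22 = 0.3541^-0.22 = 1.257
D_Europa = 1.257 × 91.0 km = 114 km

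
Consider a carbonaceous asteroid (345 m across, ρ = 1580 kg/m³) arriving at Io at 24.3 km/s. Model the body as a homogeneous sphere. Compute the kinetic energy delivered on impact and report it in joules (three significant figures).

v = 24300 m/s.
Mass m = (π/6) ρ d³ = (π/6) × 1580 × (345)³ = 3.397 × 10^10 kg
E = ½ m v² = 0.5 × 3.397 × 10^10 × (24300)² = 1.003 × 10^19 J

E ≈ 1.00 × 10^19 J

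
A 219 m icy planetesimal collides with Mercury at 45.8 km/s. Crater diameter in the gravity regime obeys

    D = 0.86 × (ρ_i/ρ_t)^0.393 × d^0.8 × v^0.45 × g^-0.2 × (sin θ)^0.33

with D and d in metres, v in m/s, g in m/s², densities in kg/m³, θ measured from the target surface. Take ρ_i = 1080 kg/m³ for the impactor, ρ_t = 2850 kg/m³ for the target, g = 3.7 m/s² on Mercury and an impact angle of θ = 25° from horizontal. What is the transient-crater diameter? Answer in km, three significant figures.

D ≈ 3.17 km

In SI units: v = 45800 m/s.
(ρ_i/ρ_t)^0.393 = (1080/2850)^0.393 = 0.6829
d^0.8 = 219^0.8 = 74.53
v^0.45 = 45800^0.45 = 125.1
g^-0.2 = 3.7^-0.2 = 0.7698
(sin 25°)^0.33 = 0.4226^0.33 = 0.7526
D = 0.86 × 0.6829 × 74.53 × 125.1 × 0.7698 × 0.7526 = 3172 m
   = 3.172 km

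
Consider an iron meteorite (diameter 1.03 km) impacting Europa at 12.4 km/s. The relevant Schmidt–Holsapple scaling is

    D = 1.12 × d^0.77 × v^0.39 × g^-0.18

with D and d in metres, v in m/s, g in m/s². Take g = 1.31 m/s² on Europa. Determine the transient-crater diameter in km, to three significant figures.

In SI units: d = 1030 m, v = 12400 m/s.
d^0.77 = 1030^0.77 = 208.9
v^0.39 = 12400^0.39 = 39.49
g^-0.18 = 1.31^-0.18 = 0.9526
D = 1.12 × 208.9 × 39.49 × 0.9526 = 8801 m
   = 8.801 km

D ≈ 8.80 km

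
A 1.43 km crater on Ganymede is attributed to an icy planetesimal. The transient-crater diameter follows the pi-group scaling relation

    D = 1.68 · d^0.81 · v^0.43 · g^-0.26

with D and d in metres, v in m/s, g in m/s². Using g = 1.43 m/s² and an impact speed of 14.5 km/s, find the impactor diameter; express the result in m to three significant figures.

d ≈ 28.7 m

Rearranging for d: d = [D / (1.68 · 14500^0.43 · 1.43^-0.26)]^(1/0.81).
D = 1430 m.
14500^0.43 = 61.57
1.43^-0.26 = 0.9112
Denominator = 1.68 × 61.57 × 0.9112 = 94.25
D / 94.25 = 1430 / 94.25 = 15.17
d = 15.17^(1/0.81) = 15.17^1.2346 = 28.71 m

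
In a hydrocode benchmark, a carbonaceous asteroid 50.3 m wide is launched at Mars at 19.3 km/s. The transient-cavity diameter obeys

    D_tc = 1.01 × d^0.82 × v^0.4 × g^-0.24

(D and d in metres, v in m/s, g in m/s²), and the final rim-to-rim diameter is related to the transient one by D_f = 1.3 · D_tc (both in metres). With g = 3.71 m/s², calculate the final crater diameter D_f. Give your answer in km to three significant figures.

v = 19300 m/s.
d^0.82 = 50.3^0.82 = 24.85
v^0.4 = 19300^0.4 = 51.79
g^-0.24 = 3.71^-0.24 = 0.7300
D_tc = 1.01 × 24.85 × 51.79 × 0.7300 = 948.9 m
D_f = 1.3 × 948.9 = 1234 m
     = 1.234 km

D_f ≈ 1.23 km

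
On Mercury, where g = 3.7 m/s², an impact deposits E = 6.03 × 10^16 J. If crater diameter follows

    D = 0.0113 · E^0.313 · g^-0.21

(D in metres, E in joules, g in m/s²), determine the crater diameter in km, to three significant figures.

D ≈ 1.53 km

E^0.313 = (6.03 × 10^16)^0.313 = 1.787 × 10^5
g^-0.21 = 3.7^-0.21 = 0.7598
D = 0.0113 × 1.787 × 10^5 × 0.7598 = 1534 m
   = 1.534 km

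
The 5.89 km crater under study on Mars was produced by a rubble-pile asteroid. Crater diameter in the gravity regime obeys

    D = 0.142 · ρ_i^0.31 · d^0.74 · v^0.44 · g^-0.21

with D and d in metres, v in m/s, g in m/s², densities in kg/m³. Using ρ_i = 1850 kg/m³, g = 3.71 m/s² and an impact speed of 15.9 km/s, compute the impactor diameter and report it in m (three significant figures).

d ≈ 343 m

Rearranging for d: d = [D / (0.142 · 1850^0.31 · 15900^0.44 · 3.71^-0.21)]^(1/0.74).
D = 5890 m.
1850^0.31 = 10.30
15900^0.44 = 70.57
3.71^-0.21 = 0.7593
Denominator = 0.142 × 10.30 × 70.57 × 0.7593 = 78.37
D / 78.37 = 5890 / 78.37 = 75.16
d = 75.16^(1/0.74) = 75.16^1.3514 = 342.9 m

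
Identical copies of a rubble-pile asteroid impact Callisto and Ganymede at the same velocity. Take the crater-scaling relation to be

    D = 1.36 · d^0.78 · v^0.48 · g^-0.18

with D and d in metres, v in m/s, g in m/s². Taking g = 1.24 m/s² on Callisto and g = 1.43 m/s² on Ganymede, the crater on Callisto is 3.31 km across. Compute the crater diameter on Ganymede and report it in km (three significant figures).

D ≈ 3.23 km

All impactor-dependent factors cancel in the ratio, leaving D_Ganymede/D_Callisto = (g_Ganymede/g_Callisto)^-0.18.
(1.43/1.24)^-0.18 = 1.153^-0.18 = 0.9747
D_Ganymede = 0.9747 × 3.31 km = 3.23 km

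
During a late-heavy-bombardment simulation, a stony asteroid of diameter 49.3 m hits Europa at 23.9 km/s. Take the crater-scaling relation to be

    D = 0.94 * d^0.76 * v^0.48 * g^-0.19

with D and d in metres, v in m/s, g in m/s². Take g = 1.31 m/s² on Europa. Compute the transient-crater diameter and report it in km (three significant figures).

In SI units: v = 23900 m/s.
d^0.76 = 49.3^0.76 = 19.34
v^0.48 = 23900^0.48 = 126.4
g^-0.19 = 1.31^-0.19 = 0.9500
D = 0.94 × 19.34 × 126.4 × 0.9500 = 2183 m
   = 2.183 km

D ≈ 2.18 km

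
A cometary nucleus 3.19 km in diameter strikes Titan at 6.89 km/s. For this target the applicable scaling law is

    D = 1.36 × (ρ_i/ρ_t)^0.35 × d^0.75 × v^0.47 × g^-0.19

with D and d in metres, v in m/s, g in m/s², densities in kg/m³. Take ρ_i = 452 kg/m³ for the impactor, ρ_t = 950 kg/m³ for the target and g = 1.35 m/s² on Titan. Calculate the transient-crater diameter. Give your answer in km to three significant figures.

In SI units: d = 3190 m, v = 6890 m/s.
(ρ_i/ρ_t)^0.35 = (452/950)^0.35 = 0.7711
d^0.75 = 3190^0.75 = 424.5
v^0.47 = 6890^0.47 = 63.67
g^-0.19 = 1.35^-0.19 = 0.9446
D = 1.36 × 0.7711 × 424.5 × 63.67 × 0.9446 = 26774 m
   = 26.77 km

D ≈ 26.8 km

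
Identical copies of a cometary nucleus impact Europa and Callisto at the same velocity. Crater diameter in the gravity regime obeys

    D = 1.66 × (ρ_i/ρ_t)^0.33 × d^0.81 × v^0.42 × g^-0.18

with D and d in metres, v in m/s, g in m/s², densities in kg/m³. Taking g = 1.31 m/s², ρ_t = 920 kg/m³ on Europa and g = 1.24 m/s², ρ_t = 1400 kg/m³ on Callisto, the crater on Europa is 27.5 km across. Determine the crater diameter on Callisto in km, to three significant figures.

The impactor-only factors (d, v, ρ_i) cancel in the ratio, leaving D_Callisto/D_Europa = (g_Callisto/g_Europa)^-0.18 · (ρ_t,Europa/ρ_t,Callisto)^0.33.
(1.24/1.31)^-0.18 = 0.9466^-0.18 = 1.010
(920/1400)^0.33 = 0.6571^0.33 = 0.8706
Ratio = 1.010 × 0.8706 = 0.8793
D_Callisto = 0.8793 × 27.5 km = 24.2 km

D ≈ 24.2 km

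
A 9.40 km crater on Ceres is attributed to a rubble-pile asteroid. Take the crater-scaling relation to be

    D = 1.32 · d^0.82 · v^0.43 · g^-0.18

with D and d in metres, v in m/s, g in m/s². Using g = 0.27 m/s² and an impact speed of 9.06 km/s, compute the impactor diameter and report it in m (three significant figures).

Rearranging for d: d = [D / (1.32 · 9060^0.43 · 0.27^-0.18)]^(1/0.82).
D = 9400 m.
9060^0.43 = 50.30
0.27^-0.18 = 1.266
Denominator = 1.32 × 50.30 × 1.266 = 84.06
D / 84.06 = 9400 / 84.06 = 111.8
d = 111.8^(1/0.82) = 111.8^1.2195 = 314.8 m

d ≈ 315 m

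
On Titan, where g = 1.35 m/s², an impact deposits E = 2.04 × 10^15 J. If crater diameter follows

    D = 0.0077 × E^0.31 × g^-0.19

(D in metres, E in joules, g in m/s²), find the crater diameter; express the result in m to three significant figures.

E^0.31 = (2.04 × 10^15)^0.31 = 5.572 × 10^4
g^-0.19 = 1.35^-0.19 = 0.9446
D = 0.0077 × 5.572 × 10^4 × 0.9446 = 405.3 m

D ≈ 405 m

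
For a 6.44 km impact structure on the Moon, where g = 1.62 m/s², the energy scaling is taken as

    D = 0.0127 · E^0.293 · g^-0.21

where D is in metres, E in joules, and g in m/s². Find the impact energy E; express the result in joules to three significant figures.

E ≈ 4.18 × 10^19 J

Rearranging: E = [D / (0.0127 · g^-0.21)]^(1/0.293).
D = 6440 m.
g^-0.21 = 1.62^-0.21 = 0.9037
D / (0.0127 × 0.9037) = 6440 / (0.01148) = 5.610 × 10^5
E = (5.610 × 10^5)^3.413 = 4.180 × 10^19 J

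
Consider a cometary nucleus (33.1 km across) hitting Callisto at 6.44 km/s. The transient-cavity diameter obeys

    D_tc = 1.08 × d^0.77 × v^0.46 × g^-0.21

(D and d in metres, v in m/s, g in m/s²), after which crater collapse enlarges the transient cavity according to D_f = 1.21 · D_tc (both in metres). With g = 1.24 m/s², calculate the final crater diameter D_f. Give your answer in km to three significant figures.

In SI: d = 33100 m, v = 6440 m/s.
d^0.77 = 33100^0.77 = 3022
v^0.46 = 6440^0.46 = 56.51
g^-0.21 = 1.24^-0.21 = 0.9558
D_tc = 1.08 × 3022 × 56.51 × 0.9558 = 1.763 × 10^5 m
D_f = 1.21 × 1.763 × 10^5 = 2.133 × 10^5 m
     = 213.3 km

D_f ≈ 213 km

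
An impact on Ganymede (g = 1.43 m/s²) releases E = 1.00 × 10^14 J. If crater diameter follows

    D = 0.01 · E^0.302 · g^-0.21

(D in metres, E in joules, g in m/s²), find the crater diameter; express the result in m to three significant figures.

D ≈ 157 m

E^0.302 = (1.00 × 10^14)^0.302 = 1.690 × 10^4
g^-0.21 = 1.43^-0.21 = 0.9276
D = 0.01 × 1.690 × 10^4 × 0.9276 = 156.8 m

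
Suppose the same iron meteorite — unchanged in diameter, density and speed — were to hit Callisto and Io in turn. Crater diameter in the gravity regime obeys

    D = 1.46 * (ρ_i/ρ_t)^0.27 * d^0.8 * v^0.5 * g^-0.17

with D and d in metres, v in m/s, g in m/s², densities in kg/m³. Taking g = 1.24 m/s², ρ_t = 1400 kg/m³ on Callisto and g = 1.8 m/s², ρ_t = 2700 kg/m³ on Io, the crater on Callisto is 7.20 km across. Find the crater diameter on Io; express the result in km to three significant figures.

The impactor-only factors (d, v, ρ_i) cancel in the ratio, leaving D_Io/D_Callisto = (g_Io/g_Callisto)^-0.17 · (ρ_t,Callisto/ρ_t,Io)^0.27.
(1.8/1.24)^-0.17 = 1.452^-0.17 = 0.9386
(1400/2700)^0.27 = 0.5185^0.27 = 0.8375
Ratio = 0.9386 × 0.8375 = 0.7861
D_Io = 0.7861 × 7.20 km = 5.66 km

D ≈ 5.66 km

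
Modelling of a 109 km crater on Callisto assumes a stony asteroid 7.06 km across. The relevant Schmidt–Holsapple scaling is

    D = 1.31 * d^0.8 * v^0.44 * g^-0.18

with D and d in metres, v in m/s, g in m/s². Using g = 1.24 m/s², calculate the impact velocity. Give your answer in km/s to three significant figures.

Rearranging for v: v = [D / (1.31 · 7060^0.8 · 1.24^-0.18)]^(1/0.44).
D = 109000 m.
7060^0.8 = 1200
1.24^-0.18 = 0.9620
Denominator = 1.31 × 1200 × 0.9620 = 1512
D / 1512 = 109000 / 1512 = 72.09
v = 72.09^(1/0.44) = 72.09^2.2727 = 16688 m/s

v ≈ 16.7 km/s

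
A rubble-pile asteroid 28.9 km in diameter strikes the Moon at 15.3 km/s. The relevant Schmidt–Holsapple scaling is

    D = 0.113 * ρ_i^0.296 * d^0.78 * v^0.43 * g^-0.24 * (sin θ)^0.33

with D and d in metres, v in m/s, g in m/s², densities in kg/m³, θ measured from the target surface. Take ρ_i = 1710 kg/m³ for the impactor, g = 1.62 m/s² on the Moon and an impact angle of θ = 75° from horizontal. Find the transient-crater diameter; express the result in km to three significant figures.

D ≈ 171 km

In SI units: d = 28900 m, v = 15300 m/s.
ρ_i^0.296 = 1710^0.296 = 9.057
d^0.78 = 28900^0.78 = 3016
v^0.43 = 15300^0.43 = 63.01
g^-0.24 = 1.62^-0.24 = 0.8907
(sin 75°)^0.33 = 0.9659^0.33 = 0.9886
D = 0.113 × 9.057 × 3016 × 63.01 × 0.8907 × 0.9886 = 1.713 × 10^5 m
   = 171.3 km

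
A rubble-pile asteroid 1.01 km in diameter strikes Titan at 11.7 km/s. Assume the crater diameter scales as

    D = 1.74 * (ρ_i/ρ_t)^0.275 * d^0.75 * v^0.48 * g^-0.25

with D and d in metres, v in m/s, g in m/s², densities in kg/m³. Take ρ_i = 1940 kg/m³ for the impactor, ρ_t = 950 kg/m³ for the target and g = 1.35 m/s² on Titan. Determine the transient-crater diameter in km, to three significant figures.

D ≈ 31.6 km

In SI units: d = 1010 m, v = 11700 m/s.
(ρ_i/ρ_t)^0.275 = (1940/950)^0.275 = 1.217
d^0.75 = 1010^0.75 = 179.2
v^0.48 = 11700^0.48 = 89.69
g^-0.25 = 1.35^-0.25 = 0.9277
D = 1.74 × 1.217 × 179.2 × 89.69 × 0.9277 = 31574 m
   = 31.57 km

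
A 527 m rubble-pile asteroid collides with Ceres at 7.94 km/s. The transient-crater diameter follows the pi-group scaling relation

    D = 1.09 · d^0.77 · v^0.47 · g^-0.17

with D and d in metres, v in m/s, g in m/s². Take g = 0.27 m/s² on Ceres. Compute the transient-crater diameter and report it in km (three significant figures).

In SI units: v = 7940 m/s.
d^0.77 = 527^0.77 = 124.7
v^0.47 = 7940^0.47 = 68.06
g^-0.17 = 0.27^-0.17 = 1.249
D = 1.09 × 124.7 × 68.06 × 1.249 = 11554 m
   = 11.55 km

D ≈ 11.6 km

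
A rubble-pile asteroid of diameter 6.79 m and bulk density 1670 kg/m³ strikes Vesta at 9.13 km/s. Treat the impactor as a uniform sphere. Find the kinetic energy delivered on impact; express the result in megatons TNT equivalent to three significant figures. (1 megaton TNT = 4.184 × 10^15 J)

E ≈ 2.73 × 10^-3 Mt TNT

v = 9130 m/s.
Mass m = (π/6) ρ d³ = (π/6) × 1670 × (6.79)³ = 2.737 × 10^5 kg
E = ½ m v² = 0.5 × 2.737 × 10^5 × (9130)² = 1.141 × 10^13 J
   = 1.141 × 10^13 / 4.184×10^15 = 2.727 × 10^-3 Mt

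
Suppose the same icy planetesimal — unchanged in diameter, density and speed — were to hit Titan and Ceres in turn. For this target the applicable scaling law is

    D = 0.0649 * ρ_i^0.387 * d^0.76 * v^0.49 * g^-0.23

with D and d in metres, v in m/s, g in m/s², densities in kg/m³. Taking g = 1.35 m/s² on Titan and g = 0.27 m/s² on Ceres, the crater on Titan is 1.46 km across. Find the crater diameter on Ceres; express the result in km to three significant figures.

All impactor-dependent factors cancel in the ratio, leaving D_Ceres/D_Titan = (g_Ceres/g_Titan)^-0.23.
(0.27/1.35)^-0.23 = 0.2000^-0.23 = 1.448
D_Ceres = 1.448 × 1.46 km = 2.11 km

D ≈ 2.11 km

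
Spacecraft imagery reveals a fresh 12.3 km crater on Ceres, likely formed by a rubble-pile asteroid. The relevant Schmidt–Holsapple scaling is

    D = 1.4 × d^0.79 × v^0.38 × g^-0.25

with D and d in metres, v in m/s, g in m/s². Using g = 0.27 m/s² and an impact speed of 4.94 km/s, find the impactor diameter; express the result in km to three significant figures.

d ≈ 1.09 km

Rearranging for d: d = [D / (1.4 · 4940^0.38 · 0.27^-0.25)]^(1/0.79).
D = 12300 m.
4940^0.38 = 25.33
0.27^-0.25 = 1.387
Denominator = 1.4 × 25.33 × 1.387 = 49.19
D / 49.19 = 12300 / 49.19 = 250.1
d = 250.1^(1/0.79) = 250.1^1.2658 = 1085 m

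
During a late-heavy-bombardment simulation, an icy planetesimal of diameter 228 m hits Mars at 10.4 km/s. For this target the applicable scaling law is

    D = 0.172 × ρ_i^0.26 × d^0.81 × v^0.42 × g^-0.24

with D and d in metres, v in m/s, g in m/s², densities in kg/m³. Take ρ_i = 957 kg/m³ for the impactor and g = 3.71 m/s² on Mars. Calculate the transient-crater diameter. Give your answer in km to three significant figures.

In SI units: v = 10400 m/s.
ρ_i^0.26 = 957^0.26 = 5.957
d^0.81 = 228^0.81 = 81.27
v^0.42 = 10400^0.42 = 48.66
g^-0.24 = 3.71^-0.24 = 0.7300
D = 0.172 × 5.957 × 81.27 × 48.66 × 0.7300 = 2958 m
   = 2.958 km

D ≈ 2.96 km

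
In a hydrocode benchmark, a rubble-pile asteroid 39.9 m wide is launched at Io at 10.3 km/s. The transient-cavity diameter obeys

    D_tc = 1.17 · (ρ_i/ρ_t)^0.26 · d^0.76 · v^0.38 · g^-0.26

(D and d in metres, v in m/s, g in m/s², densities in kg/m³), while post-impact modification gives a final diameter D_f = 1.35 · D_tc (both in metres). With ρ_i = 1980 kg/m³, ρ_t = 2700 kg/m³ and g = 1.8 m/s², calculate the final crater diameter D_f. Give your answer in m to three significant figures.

D_f ≈ 690 m

v = 10300 m/s.
(ρ_i/ρ_t)^0.26 = (1980/2700)^0.26 = 0.9225
d^0.76 = 39.9^0.76 = 16.47
v^0.38 = 10300^0.38 = 33.49
g^-0.26 = 1.8^-0.26 = 0.8583
D_tc = 1.17 × 0.9225 × 16.47 × 33.49 × 0.8583 = 511.0 m
D_f = 1.35 × 511.0 = 689.9 m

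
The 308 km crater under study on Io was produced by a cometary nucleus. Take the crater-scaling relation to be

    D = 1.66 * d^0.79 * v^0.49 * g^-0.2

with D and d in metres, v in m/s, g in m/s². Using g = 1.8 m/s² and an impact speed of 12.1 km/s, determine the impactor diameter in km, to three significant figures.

Rearranging for d: d = [D / (1.66 · 12100^0.49 · 1.8^-0.2)]^(1/0.79).
D = 308000 m.
12100^0.49 = 100.1
1.8^-0.2 = 0.8891
Denominator = 1.66 × 100.1 × 0.8891 = 147.7
D / 147.7 = 308000 / 147.7 = 2085
d = 2085^(1/0.79) = 2085^1.2658 = 15897 m

d ≈ 15.9 km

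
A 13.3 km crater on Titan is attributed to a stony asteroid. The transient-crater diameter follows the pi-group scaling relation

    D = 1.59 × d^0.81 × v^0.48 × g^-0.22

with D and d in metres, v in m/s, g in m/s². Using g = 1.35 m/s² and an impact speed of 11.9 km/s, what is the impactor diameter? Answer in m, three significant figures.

d ≈ 290 m

Rearranging for d: d = [D / (1.59 · 11900^0.48 · 1.35^-0.22)]^(1/0.81).
D = 13300 m.
11900^0.48 = 90.42
1.35^-0.22 = 0.9361
Denominator = 1.59 × 90.42 × 0.9361 = 134.6
D / 134.6 = 13300 / 134.6 = 98.81
d = 98.81^(1/0.81) = 98.81^1.2346 = 290.3 m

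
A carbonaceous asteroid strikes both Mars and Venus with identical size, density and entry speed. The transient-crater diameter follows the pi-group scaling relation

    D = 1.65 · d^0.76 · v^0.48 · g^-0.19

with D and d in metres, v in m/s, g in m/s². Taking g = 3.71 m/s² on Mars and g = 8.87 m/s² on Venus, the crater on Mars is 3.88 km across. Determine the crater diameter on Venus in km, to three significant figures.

All impactor-dependent factors cancel in the ratio, leaving D_Venus/D_Mars = (g_Venus/g_Mars)^-0.19.
(8.87/3.71)^-0.19 = 2.391^-0.19 = 0.8474
D_Venus = 0.8474 × 3.88 km = 3.29 km

D ≈ 3.29 km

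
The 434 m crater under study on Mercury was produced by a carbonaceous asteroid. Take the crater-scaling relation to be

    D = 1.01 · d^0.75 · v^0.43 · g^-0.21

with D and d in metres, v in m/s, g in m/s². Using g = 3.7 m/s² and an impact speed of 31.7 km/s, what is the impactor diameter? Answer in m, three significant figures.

Rearranging for d: d = [D / (1.01 · 31700^0.43 · 3.7^-0.21)]^(1/0.75).
31700^0.43 = 86.19
3.7^-0.21 = 0.7598
Denominator = 1.01 × 86.19 × 0.7598 = 66.14
D / 66.14 = 434 / 66.14 = 6.562
d = 6.562^(1/0.75) = 6.562^1.3333 = 12.28 m

d ≈ 12.3 m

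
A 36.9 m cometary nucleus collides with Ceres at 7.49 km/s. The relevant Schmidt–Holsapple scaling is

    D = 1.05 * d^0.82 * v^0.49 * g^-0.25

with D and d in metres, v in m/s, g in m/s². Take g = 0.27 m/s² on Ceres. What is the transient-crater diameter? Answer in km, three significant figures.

In SI units: v = 7490 m/s.
d^0.82 = 36.9^0.82 = 19.27
v^0.49 = 7490^0.49 = 79.16
g^-0.25 = 0.27^-0.25 = 1.387
D = 1.05 × 19.27 × 79.16 × 1.387 = 2222 m
   = 2.222 km

D ≈ 2.22 km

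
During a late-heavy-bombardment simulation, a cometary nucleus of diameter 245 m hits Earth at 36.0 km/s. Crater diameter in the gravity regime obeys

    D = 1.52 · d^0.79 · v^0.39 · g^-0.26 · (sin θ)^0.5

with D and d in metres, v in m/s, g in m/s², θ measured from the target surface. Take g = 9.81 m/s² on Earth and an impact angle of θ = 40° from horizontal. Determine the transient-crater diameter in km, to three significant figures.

D ≈ 3.11 km

In SI units: v = 36000 m/s.
d^0.79 = 245^0.79 = 77.17
v^0.39 = 36000^0.39 = 59.84
g^-0.26 = 9.81^-0.26 = 0.5523
(sin 40°)^0.5 = 0.6428^0.5 = 0.8017
D = 1.52 × 77.17 × 59.84 × 0.5523 × 0.8017 = 3108 m
   = 3.108 km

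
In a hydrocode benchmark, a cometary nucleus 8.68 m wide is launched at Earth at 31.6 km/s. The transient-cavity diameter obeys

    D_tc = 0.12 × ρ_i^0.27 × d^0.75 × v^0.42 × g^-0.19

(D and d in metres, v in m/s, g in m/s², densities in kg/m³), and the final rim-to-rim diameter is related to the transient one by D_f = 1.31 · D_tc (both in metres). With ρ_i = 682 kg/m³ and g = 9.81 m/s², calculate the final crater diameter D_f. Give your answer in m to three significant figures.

v = 31600 m/s.
ρ_i^0.27 = 682^0.27 = 5.823
d^0.75 = 8.68^0.75 = 5.057
v^0.42 = 31600^0.42 = 77.60
g^-0.19 = 9.81^-0.19 = 0.6480
D_tc = 0.12 × 5.823 × 5.057 × 77.60 × 0.6480 = 177.7 m
D_f = 1.31 × 177.7 = 232.8 m

D_f ≈ 233 m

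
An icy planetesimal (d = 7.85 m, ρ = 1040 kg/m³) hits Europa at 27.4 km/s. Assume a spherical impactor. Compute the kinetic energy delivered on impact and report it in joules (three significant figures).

E ≈ 9.89 × 10^13 J

v = 27400 m/s.
Mass m = (π/6) ρ d³ = (π/6) × 1040 × (7.85)³ = 2.634 × 10^5 kg
E = ½ m v² = 0.5 × 2.634 × 10^5 × (27400)² = 9.888 × 10^13 J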